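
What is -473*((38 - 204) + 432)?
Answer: -125818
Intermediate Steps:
-473*((38 - 204) + 432) = -473*(-166 + 432) = -473*266 = -125818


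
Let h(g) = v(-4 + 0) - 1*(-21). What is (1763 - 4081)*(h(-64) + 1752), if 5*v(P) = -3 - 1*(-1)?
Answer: -20544434/5 ≈ -4.1089e+6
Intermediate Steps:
v(P) = -⅖ (v(P) = (-3 - 1*(-1))/5 = (-3 + 1)/5 = (⅕)*(-2) = -⅖)
h(g) = 103/5 (h(g) = -⅖ - 1*(-21) = -⅖ + 21 = 103/5)
(1763 - 4081)*(h(-64) + 1752) = (1763 - 4081)*(103/5 + 1752) = -2318*8863/5 = -20544434/5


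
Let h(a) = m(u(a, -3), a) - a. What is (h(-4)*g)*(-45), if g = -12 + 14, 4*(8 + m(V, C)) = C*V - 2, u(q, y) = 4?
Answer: 765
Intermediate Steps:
m(V, C) = -17/2 + C*V/4 (m(V, C) = -8 + (C*V - 2)/4 = -8 + (-2 + C*V)/4 = -8 + (-1/2 + C*V/4) = -17/2 + C*V/4)
g = 2
h(a) = -17/2 (h(a) = (-17/2 + (1/4)*a*4) - a = (-17/2 + a) - a = -17/2)
(h(-4)*g)*(-45) = -17/2*2*(-45) = -17*(-45) = 765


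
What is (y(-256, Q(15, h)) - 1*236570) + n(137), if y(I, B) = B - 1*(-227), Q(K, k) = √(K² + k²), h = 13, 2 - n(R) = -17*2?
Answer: -236307 + √394 ≈ -2.3629e+5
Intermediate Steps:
n(R) = 36 (n(R) = 2 - (-17)*2 = 2 - 1*(-34) = 2 + 34 = 36)
y(I, B) = 227 + B (y(I, B) = B + 227 = 227 + B)
(y(-256, Q(15, h)) - 1*236570) + n(137) = ((227 + √(15² + 13²)) - 1*236570) + 36 = ((227 + √(225 + 169)) - 236570) + 36 = ((227 + √394) - 236570) + 36 = (-236343 + √394) + 36 = -236307 + √394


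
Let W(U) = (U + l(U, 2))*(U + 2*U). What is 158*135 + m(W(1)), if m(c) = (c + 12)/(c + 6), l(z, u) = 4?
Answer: 149319/7 ≈ 21331.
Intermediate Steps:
W(U) = 3*U*(4 + U) (W(U) = (U + 4)*(U + 2*U) = (4 + U)*(3*U) = 3*U*(4 + U))
m(c) = (12 + c)/(6 + c)
158*135 + m(W(1)) = 158*135 + (12 + 3*1*(4 + 1))/(6 + 3*1*(4 + 1)) = 21330 + (12 + 3*1*5)/(6 + 3*1*5) = 21330 + (12 + 15)/(6 + 15) = 21330 + 27/21 = 21330 + (1/21)*27 = 21330 + 9/7 = 149319/7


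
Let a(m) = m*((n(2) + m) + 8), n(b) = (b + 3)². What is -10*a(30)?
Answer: -18900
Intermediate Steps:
n(b) = (3 + b)²
a(m) = m*(33 + m) (a(m) = m*(((3 + 2)² + m) + 8) = m*((5² + m) + 8) = m*((25 + m) + 8) = m*(33 + m))
-10*a(30) = -300*(33 + 30) = -300*63 = -10*1890 = -18900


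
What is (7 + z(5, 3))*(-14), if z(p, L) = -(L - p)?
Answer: -126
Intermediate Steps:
z(p, L) = p - L
(7 + z(5, 3))*(-14) = (7 + (5 - 1*3))*(-14) = (7 + (5 - 3))*(-14) = (7 + 2)*(-14) = 9*(-14) = -126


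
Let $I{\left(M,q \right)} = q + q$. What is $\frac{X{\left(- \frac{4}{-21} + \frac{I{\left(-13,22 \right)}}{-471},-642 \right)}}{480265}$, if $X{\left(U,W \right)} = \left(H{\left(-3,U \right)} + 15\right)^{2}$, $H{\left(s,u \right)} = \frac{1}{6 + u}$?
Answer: $\frac{92919499929}{194070477877060} \approx 0.00047879$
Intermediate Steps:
$I{\left(M,q \right)} = 2 q$
$X{\left(U,W \right)} = \left(15 + \frac{1}{6 + U}\right)^{2}$ ($X{\left(U,W \right)} = \left(\frac{1}{6 + U} + 15\right)^{2} = \left(15 + \frac{1}{6 + U}\right)^{2}$)
$\frac{X{\left(- \frac{4}{-21} + \frac{I{\left(-13,22 \right)}}{-471},-642 \right)}}{480265} = \frac{\frac{1}{\left(6 + \left(- \frac{4}{-21} + \frac{2 \cdot 22}{-471}\right)\right)^{2}} \left(91 + 15 \left(- \frac{4}{-21} + \frac{2 \cdot 22}{-471}\right)\right)^{2}}{480265} = \frac{\left(91 + 15 \left(\left(-4\right) \left(- \frac{1}{21}\right) + 44 \left(- \frac{1}{471}\right)\right)\right)^{2}}{\left(6 + \left(\left(-4\right) \left(- \frac{1}{21}\right) + 44 \left(- \frac{1}{471}\right)\right)\right)^{2}} \cdot \frac{1}{480265} = \frac{\left(91 + 15 \left(\frac{4}{21} - \frac{44}{471}\right)\right)^{2}}{\left(6 + \left(\frac{4}{21} - \frac{44}{471}\right)\right)^{2}} \cdot \frac{1}{480265} = \frac{\left(91 + 15 \cdot \frac{320}{3297}\right)^{2}}{\left(6 + \frac{320}{3297}\right)^{2}} \cdot \frac{1}{480265} = \frac{\left(91 + \frac{1600}{1099}\right)^{2}}{\frac{404090404}{10870209}} \cdot \frac{1}{480265} = \frac{10870209 \left(\frac{101609}{1099}\right)^{2}}{404090404} \cdot \frac{1}{480265} = \frac{10870209}{404090404} \cdot \frac{10324388881}{1207801} \cdot \frac{1}{480265} = \frac{92919499929}{404090404} \cdot \frac{1}{480265} = \frac{92919499929}{194070477877060}$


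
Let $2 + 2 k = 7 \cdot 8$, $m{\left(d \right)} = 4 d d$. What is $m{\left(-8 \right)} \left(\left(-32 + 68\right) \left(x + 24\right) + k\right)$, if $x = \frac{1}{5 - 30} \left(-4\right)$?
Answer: $\frac{5739264}{25} \approx 2.2957 \cdot 10^{5}$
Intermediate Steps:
$m{\left(d \right)} = 4 d^{2}$
$k = 27$ ($k = -1 + \frac{7 \cdot 8}{2} = -1 + \frac{1}{2} \cdot 56 = -1 + 28 = 27$)
$x = \frac{4}{25}$ ($x = \frac{1}{-25} \left(-4\right) = \left(- \frac{1}{25}\right) \left(-4\right) = \frac{4}{25} \approx 0.16$)
$m{\left(-8 \right)} \left(\left(-32 + 68\right) \left(x + 24\right) + k\right) = 4 \left(-8\right)^{2} \left(\left(-32 + 68\right) \left(\frac{4}{25} + 24\right) + 27\right) = 4 \cdot 64 \left(36 \cdot \frac{604}{25} + 27\right) = 256 \left(\frac{21744}{25} + 27\right) = 256 \cdot \frac{22419}{25} = \frac{5739264}{25}$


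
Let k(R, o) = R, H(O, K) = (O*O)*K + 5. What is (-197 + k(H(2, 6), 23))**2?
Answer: 28224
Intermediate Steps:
H(O, K) = 5 + K*O**2 (H(O, K) = O**2*K + 5 = K*O**2 + 5 = 5 + K*O**2)
(-197 + k(H(2, 6), 23))**2 = (-197 + (5 + 6*2**2))**2 = (-197 + (5 + 6*4))**2 = (-197 + (5 + 24))**2 = (-197 + 29)**2 = (-168)**2 = 28224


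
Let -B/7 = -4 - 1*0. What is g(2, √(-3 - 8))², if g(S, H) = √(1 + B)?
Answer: 29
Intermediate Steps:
B = 28 (B = -7*(-4 - 1*0) = -7*(-4 + 0) = -7*(-4) = 28)
g(S, H) = √29 (g(S, H) = √(1 + 28) = √29)
g(2, √(-3 - 8))² = (√29)² = 29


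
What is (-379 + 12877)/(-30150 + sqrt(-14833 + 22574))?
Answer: -376814700/909014759 - 12498*sqrt(7741)/909014759 ≈ -0.41574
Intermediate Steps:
(-379 + 12877)/(-30150 + sqrt(-14833 + 22574)) = 12498/(-30150 + sqrt(7741))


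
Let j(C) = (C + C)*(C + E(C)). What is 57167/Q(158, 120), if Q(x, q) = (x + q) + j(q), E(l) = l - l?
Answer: 57167/29078 ≈ 1.9660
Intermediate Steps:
E(l) = 0
j(C) = 2*C**2 (j(C) = (C + C)*(C + 0) = (2*C)*C = 2*C**2)
Q(x, q) = q + x + 2*q**2 (Q(x, q) = (x + q) + 2*q**2 = (q + x) + 2*q**2 = q + x + 2*q**2)
57167/Q(158, 120) = 57167/(120 + 158 + 2*120**2) = 57167/(120 + 158 + 2*14400) = 57167/(120 + 158 + 28800) = 57167/29078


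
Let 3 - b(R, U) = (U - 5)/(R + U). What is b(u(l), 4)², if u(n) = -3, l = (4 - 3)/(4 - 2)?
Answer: 16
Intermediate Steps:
l = ½ (l = 1/2 = 1*(½) = ½ ≈ 0.50000)
b(R, U) = 3 - (-5 + U)/(R + U) (b(R, U) = 3 - (U - 5)/(R + U) = 3 - (-5 + U)/(R + U))
b(u(l), 4)² = ((5 + 2*4 + 3*(-3))/(-3 + 4))² = ((5 + 8 - 9)/1)² = (1*4)² = 4² = 16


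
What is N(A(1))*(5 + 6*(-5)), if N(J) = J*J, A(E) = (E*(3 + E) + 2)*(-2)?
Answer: -3600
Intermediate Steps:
A(E) = -4 - 2*E*(3 + E) (A(E) = (2 + E*(3 + E))*(-2) = -4 - 2*E*(3 + E))
N(J) = J²
N(A(1))*(5 + 6*(-5)) = (-4 - 6*1 - 2*1²)²*(5 + 6*(-5)) = (-4 - 6 - 2*1)²*(5 - 30) = (-4 - 6 - 2)²*(-25) = (-12)²*(-25) = 144*(-25) = -3600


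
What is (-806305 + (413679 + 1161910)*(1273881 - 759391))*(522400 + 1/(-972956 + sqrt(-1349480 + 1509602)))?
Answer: 200437485756673591495482664210/473321608907 - 810623978305*sqrt(160122)/946643217814 ≈ 4.2347e+17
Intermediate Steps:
(-806305 + (413679 + 1161910)*(1273881 - 759391))*(522400 + 1/(-972956 + sqrt(-1349480 + 1509602))) = (-806305 + 1575589*514490)*(522400 + 1/(-972956 + sqrt(160122))) = (-806305 + 810624784610)*(522400 + 1/(-972956 + sqrt(160122))) = 810623978305*(522400 + 1/(-972956 + sqrt(160122))) = 423469966266532000 + 810623978305/(-972956 + sqrt(160122))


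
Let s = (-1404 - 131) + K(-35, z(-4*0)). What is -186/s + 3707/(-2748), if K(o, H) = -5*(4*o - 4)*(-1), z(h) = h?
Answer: -7848157/6196740 ≈ -1.2665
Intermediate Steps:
K(o, H) = -20 + 20*o (K(o, H) = -5*(-4 + 4*o)*(-1) = (20 - 20*o)*(-1) = -20 + 20*o)
s = -2255 (s = (-1404 - 131) + (-20 + 20*(-35)) = -1535 + (-20 - 700) = -1535 - 720 = -2255)
-186/s + 3707/(-2748) = -186/(-2255) + 3707/(-2748) = -186*(-1/2255) + 3707*(-1/2748) = 186/2255 - 3707/2748 = -7848157/6196740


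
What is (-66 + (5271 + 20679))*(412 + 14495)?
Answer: 385852788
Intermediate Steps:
(-66 + (5271 + 20679))*(412 + 14495) = (-66 + 25950)*14907 = 25884*14907 = 385852788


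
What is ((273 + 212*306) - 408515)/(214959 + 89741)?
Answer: -34337/30470 ≈ -1.1269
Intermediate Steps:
((273 + 212*306) - 408515)/(214959 + 89741) = ((273 + 64872) - 408515)/304700 = (65145 - 408515)*(1/304700) = -343370*1/304700 = -34337/30470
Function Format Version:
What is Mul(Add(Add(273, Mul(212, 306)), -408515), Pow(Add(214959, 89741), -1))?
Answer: Rational(-34337, 30470) ≈ -1.1269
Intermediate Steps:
Mul(Add(Add(273, Mul(212, 306)), -408515), Pow(Add(214959, 89741), -1)) = Mul(Add(Add(273, 64872), -408515), Pow(304700, -1)) = Mul(Add(65145, -408515), Rational(1, 304700)) = Mul(-343370, Rational(1, 304700)) = Rational(-34337, 30470)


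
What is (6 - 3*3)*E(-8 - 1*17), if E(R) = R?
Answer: 75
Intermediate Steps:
(6 - 3*3)*E(-8 - 1*17) = (6 - 3*3)*(-8 - 1*17) = (6 - 9)*(-8 - 17) = -3*(-25) = 75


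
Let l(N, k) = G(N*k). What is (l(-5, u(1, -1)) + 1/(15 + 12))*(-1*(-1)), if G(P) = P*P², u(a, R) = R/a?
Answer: 3376/27 ≈ 125.04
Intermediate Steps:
G(P) = P³
l(N, k) = N³*k³ (l(N, k) = (N*k)³ = N³*k³)
(l(-5, u(1, -1)) + 1/(15 + 12))*(-1*(-1)) = ((-5)³*(-1/1)³ + 1/(15 + 12))*(-1*(-1)) = (-125*(-1*1)³ + 1/27)*1 = (-125*(-1)³ + 1/27)*1 = (-125*(-1) + 1/27)*1 = (125 + 1/27)*1 = (3376/27)*1 = 3376/27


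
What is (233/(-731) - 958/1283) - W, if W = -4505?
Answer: 4224118628/937873 ≈ 4503.9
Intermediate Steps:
(233/(-731) - 958/1283) - W = (233/(-731) - 958/1283) - 1*(-4505) = (233*(-1/731) - 958*1/1283) + 4505 = (-233/731 - 958/1283) + 4505 = -999237/937873 + 4505 = 4224118628/937873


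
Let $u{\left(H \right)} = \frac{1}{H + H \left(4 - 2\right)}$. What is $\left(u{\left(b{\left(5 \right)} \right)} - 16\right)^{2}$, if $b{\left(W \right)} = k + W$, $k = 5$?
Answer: $\frac{229441}{900} \approx 254.93$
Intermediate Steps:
$b{\left(W \right)} = 5 + W$
$u{\left(H \right)} = \frac{1}{3 H}$ ($u{\left(H \right)} = \frac{1}{H + H 2} = \frac{1}{H + 2 H} = \frac{1}{3 H}$)
$\left(u{\left(b{\left(5 \right)} \right)} - 16\right)^{2} = \left(\frac{1}{3 \left(5 + 5\right)} - 16\right)^{2} = \left(\frac{1}{3 \cdot 10} - 16\right)^{2} = \left(\frac{1}{3} \cdot \frac{1}{10} - 16\right)^{2} = \left(\frac{1}{30} - 16\right)^{2} = \left(- \frac{479}{30}\right)^{2} = \frac{229441}{900}$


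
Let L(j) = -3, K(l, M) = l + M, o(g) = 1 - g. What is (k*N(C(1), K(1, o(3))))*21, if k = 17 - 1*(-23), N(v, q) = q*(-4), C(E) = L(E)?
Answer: 3360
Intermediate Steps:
K(l, M) = M + l
C(E) = -3
N(v, q) = -4*q
k = 40 (k = 17 + 23 = 40)
(k*N(C(1), K(1, o(3))))*21 = (40*(-4*((1 - 1*3) + 1)))*21 = (40*(-4*((1 - 3) + 1)))*21 = (40*(-4*(-2 + 1)))*21 = (40*(-4*(-1)))*21 = (40*4)*21 = 160*21 = 3360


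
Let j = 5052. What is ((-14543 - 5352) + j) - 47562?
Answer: -62405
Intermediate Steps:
((-14543 - 5352) + j) - 47562 = ((-14543 - 5352) + 5052) - 47562 = (-19895 + 5052) - 47562 = -14843 - 47562 = -62405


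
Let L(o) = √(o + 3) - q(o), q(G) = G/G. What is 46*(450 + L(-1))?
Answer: 20654 + 46*√2 ≈ 20719.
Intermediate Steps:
q(G) = 1
L(o) = -1 + √(3 + o) (L(o) = √(o + 3) - 1*1 = √(3 + o) - 1 = -1 + √(3 + o))
46*(450 + L(-1)) = 46*(450 + (-1 + √(3 - 1))) = 46*(450 + (-1 + √2)) = 46*(449 + √2) = 20654 + 46*√2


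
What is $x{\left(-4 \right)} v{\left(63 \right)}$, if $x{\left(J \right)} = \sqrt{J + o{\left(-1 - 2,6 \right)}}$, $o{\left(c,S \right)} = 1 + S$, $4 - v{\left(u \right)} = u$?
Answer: $- 59 \sqrt{3} \approx -102.19$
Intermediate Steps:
$v{\left(u \right)} = 4 - u$
$x{\left(J \right)} = \sqrt{7 + J}$ ($x{\left(J \right)} = \sqrt{J + \left(1 + 6\right)} = \sqrt{J + 7} = \sqrt{7 + J}$)
$x{\left(-4 \right)} v{\left(63 \right)} = \sqrt{7 - 4} \left(4 - 63\right) = \sqrt{3} \left(4 - 63\right) = \sqrt{3} \left(-59\right) = - 59 \sqrt{3}$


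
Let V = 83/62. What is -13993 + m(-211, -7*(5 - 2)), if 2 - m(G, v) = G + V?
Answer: -854443/62 ≈ -13781.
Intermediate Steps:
V = 83/62 (V = 83*(1/62) = 83/62 ≈ 1.3387)
m(G, v) = 41/62 - G (m(G, v) = 2 - (G + 83/62) = 2 - (83/62 + G) = 2 + (-83/62 - G) = 41/62 - G)
-13993 + m(-211, -7*(5 - 2)) = -13993 + (41/62 - 1*(-211)) = -13993 + (41/62 + 211) = -13993 + 13123/62 = -854443/62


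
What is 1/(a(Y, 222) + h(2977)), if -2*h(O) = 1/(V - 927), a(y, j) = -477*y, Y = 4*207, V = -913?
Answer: -3680/1453438079 ≈ -2.5319e-6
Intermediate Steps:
Y = 828
h(O) = 1/3680 (h(O) = -1/(2*(-913 - 927)) = -½/(-1840) = -½*(-1/1840) = 1/3680)
1/(a(Y, 222) + h(2977)) = 1/(-477*828 + 1/3680) = 1/(-394956 + 1/3680) = 1/(-1453438079/3680) = -3680/1453438079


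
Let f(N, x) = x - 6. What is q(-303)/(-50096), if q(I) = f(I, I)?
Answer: 309/50096 ≈ 0.0061682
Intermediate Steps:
f(N, x) = -6 + x
q(I) = -6 + I
q(-303)/(-50096) = (-6 - 303)/(-50096) = -309*(-1/50096) = 309/50096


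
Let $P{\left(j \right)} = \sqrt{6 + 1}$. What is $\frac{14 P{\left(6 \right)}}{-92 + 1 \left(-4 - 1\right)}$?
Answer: $- \frac{14 \sqrt{7}}{97} \approx -0.38186$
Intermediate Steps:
$P{\left(j \right)} = \sqrt{7}$
$\frac{14 P{\left(6 \right)}}{-92 + 1 \left(-4 - 1\right)} = \frac{14 \sqrt{7}}{-92 + 1 \left(-4 - 1\right)} = \frac{14 \sqrt{7}}{-92 + 1 \left(-5\right)} = \frac{14 \sqrt{7}}{-92 - 5} = \frac{14 \sqrt{7}}{-97} = 14 \sqrt{7} \left(- \frac{1}{97}\right) = - \frac{14 \sqrt{7}}{97}$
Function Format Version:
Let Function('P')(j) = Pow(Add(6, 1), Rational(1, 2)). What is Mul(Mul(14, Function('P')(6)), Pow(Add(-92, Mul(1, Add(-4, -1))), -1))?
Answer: Mul(Rational(-14, 97), Pow(7, Rational(1, 2))) ≈ -0.38186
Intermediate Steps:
Function('P')(j) = Pow(7, Rational(1, 2))
Mul(Mul(14, Function('P')(6)), Pow(Add(-92, Mul(1, Add(-4, -1))), -1)) = Mul(Mul(14, Pow(7, Rational(1, 2))), Pow(Add(-92, Mul(1, Add(-4, -1))), -1)) = Mul(Mul(14, Pow(7, Rational(1, 2))), Pow(Add(-92, Mul(1, -5)), -1)) = Mul(Mul(14, Pow(7, Rational(1, 2))), Pow(Add(-92, -5), -1)) = Mul(Mul(14, Pow(7, Rational(1, 2))), Pow(-97, -1)) = Mul(Mul(14, Pow(7, Rational(1, 2))), Rational(-1, 97)) = Mul(Rational(-14, 97), Pow(7, Rational(1, 2)))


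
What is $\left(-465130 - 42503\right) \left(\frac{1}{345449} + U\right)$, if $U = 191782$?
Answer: $- \frac{33631143180108327}{345449} \approx -9.7355 \cdot 10^{10}$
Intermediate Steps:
$\left(-465130 - 42503\right) \left(\frac{1}{345449} + U\right) = \left(-465130 - 42503\right) \left(\frac{1}{345449} + 191782\right) = - 507633 \left(\frac{1}{345449} + 191782\right) = \left(-507633\right) \frac{66250900119}{345449} = - \frac{33631143180108327}{345449}$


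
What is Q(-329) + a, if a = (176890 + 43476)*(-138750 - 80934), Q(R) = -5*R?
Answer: -48410882699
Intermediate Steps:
a = -48410884344 (a = 220366*(-219684) = -48410884344)
Q(-329) + a = -5*(-329) - 48410884344 = 1645 - 48410884344 = -48410882699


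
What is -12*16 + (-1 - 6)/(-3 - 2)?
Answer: -953/5 ≈ -190.60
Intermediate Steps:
-12*16 + (-1 - 6)/(-3 - 2) = -192 - 7/(-5) = -192 - 7*(-⅕) = -192 + 7/5 = -953/5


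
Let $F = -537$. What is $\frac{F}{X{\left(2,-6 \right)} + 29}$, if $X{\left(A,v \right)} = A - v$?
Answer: $- \frac{537}{37} \approx -14.514$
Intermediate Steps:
$\frac{F}{X{\left(2,-6 \right)} + 29} = \frac{1}{\left(2 - -6\right) + 29} \left(-537\right) = \frac{1}{\left(2 + 6\right) + 29} \left(-537\right) = \frac{1}{8 + 29} \left(-537\right) = \frac{1}{37} \left(-537\right) = - \frac{537}{37}$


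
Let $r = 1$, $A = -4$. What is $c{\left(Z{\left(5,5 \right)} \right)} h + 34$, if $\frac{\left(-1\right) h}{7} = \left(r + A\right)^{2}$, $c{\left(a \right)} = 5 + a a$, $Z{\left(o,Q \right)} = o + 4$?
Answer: $-5384$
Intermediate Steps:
$Z{\left(o,Q \right)} = 4 + o$
$c{\left(a \right)} = 5 + a^{2}$
$h = -63$ ($h = - 7 \left(1 - 4\right)^{2} = - 7 \left(-3\right)^{2} = \left(-7\right) 9 = -63$)
$c{\left(Z{\left(5,5 \right)} \right)} h + 34 = \left(5 + \left(4 + 5\right)^{2}\right) \left(-63\right) + 34 = \left(5 + 9^{2}\right) \left(-63\right) + 34 = \left(5 + 81\right) \left(-63\right) + 34 = 86 \left(-63\right) + 34 = -5418 + 34 = -5384$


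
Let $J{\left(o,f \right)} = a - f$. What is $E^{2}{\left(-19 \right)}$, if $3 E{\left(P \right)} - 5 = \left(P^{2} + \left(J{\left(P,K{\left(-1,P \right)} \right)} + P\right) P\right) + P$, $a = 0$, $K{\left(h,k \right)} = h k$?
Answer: $\frac{1142761}{9} \approx 1.2697 \cdot 10^{5}$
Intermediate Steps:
$J{\left(o,f \right)} = - f$ ($J{\left(o,f \right)} = 0 - f = - f$)
$E{\left(P \right)} = \frac{5}{3} + P^{2} + \frac{P}{3}$ ($E{\left(P \right)} = \frac{5}{3} + \frac{\left(P^{2} + \left(- \left(-1\right) P + P\right) P\right) + P}{3} = \frac{5}{3} + \frac{\left(P^{2} + \left(P + P\right) P\right) + P}{3} = \frac{5}{3} + \frac{\left(P^{2} + 2 P P\right) + P}{3} = \frac{5}{3} + \frac{\left(P^{2} + 2 P^{2}\right) + P}{3} = \frac{5}{3} + \frac{3 P^{2} + P}{3} = \frac{5}{3} + \frac{P + 3 P^{2}}{3} = \frac{5}{3} + \left(P^{2} + \frac{P}{3}\right) = \frac{5}{3} + P^{2} + \frac{P}{3}$)
$E^{2}{\left(-19 \right)} = \left(\frac{5}{3} + \left(-19\right)^{2} + \frac{1}{3} \left(-19\right)\right)^{2} = \left(\frac{5}{3} + 361 - \frac{19}{3}\right)^{2} = \left(\frac{1069}{3}\right)^{2} = \frac{1142761}{9}$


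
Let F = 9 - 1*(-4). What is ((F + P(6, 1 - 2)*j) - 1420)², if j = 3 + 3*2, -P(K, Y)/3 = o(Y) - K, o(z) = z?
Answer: 1483524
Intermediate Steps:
P(K, Y) = -3*Y + 3*K (P(K, Y) = -3*(Y - K) = -3*Y + 3*K)
j = 9 (j = 3 + 6 = 9)
F = 13 (F = 9 + 4 = 13)
((F + P(6, 1 - 2)*j) - 1420)² = ((13 + (-3*(1 - 2) + 3*6)*9) - 1420)² = ((13 + (-3*(-1) + 18)*9) - 1420)² = ((13 + (3 + 18)*9) - 1420)² = ((13 + 21*9) - 1420)² = ((13 + 189) - 1420)² = (202 - 1420)² = (-1218)² = 1483524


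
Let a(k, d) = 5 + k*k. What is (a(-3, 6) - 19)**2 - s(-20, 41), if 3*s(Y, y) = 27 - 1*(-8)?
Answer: 40/3 ≈ 13.333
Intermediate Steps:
s(Y, y) = 35/3 (s(Y, y) = (27 - 1*(-8))/3 = (27 + 8)/3 = (1/3)*35 = 35/3)
a(k, d) = 5 + k**2
(a(-3, 6) - 19)**2 - s(-20, 41) = ((5 + (-3)**2) - 19)**2 - 1*35/3 = ((5 + 9) - 19)**2 - 35/3 = (14 - 19)**2 - 35/3 = (-5)**2 - 35/3 = 25 - 35/3 = 40/3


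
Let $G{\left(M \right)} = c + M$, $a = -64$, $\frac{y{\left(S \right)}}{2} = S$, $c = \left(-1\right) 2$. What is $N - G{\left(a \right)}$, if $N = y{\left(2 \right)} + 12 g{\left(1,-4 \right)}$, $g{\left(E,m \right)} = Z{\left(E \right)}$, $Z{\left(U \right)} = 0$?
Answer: $70$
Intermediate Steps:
$c = -2$
$y{\left(S \right)} = 2 S$
$g{\left(E,m \right)} = 0$
$G{\left(M \right)} = -2 + M$
$N = 4$ ($N = 2 \cdot 2 + 12 \cdot 0 = 4 + 0 = 4$)
$N - G{\left(a \right)} = 4 - \left(-2 - 64\right) = 4 - -66 = 4 + 66 = 70$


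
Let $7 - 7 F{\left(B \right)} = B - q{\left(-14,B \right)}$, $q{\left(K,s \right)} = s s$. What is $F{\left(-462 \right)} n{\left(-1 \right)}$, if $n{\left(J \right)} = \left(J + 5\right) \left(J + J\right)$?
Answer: $-244472$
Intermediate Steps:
$q{\left(K,s \right)} = s^{2}$
$n{\left(J \right)} = 2 J \left(5 + J\right)$ ($n{\left(J \right)} = \left(5 + J\right) 2 J = 2 J \left(5 + J\right)$)
$F{\left(B \right)} = 1 - \frac{B}{7} + \frac{B^{2}}{7}$ ($F{\left(B \right)} = 1 - \frac{B - B^{2}}{7} = 1 + \left(- \frac{B}{7} + \frac{B^{2}}{7}\right) = 1 - \frac{B}{7} + \frac{B^{2}}{7}$)
$F{\left(-462 \right)} n{\left(-1 \right)} = \left(1 - -66 + \frac{\left(-462\right)^{2}}{7}\right) 2 \left(-1\right) \left(5 - 1\right) = \left(1 + 66 + \frac{1}{7} \cdot 213444\right) 2 \left(-1\right) 4 = \left(1 + 66 + 30492\right) \left(-8\right) = 30559 \left(-8\right) = -244472$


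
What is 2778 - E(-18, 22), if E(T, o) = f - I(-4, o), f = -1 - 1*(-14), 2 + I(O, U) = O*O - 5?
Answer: 2774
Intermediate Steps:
I(O, U) = -7 + O² (I(O, U) = -2 + (O*O - 5) = -2 + (O² - 5) = -2 + (-5 + O²) = -7 + O²)
f = 13 (f = -1 + 14 = 13)
E(T, o) = 4 (E(T, o) = 13 - (-7 + (-4)²) = 13 - (-7 + 16) = 13 - 1*9 = 13 - 9 = 4)
2778 - E(-18, 22) = 2778 - 1*4 = 2778 - 4 = 2774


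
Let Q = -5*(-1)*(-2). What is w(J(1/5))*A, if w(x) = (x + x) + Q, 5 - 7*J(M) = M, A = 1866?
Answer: -563532/35 ≈ -16101.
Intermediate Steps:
J(M) = 5/7 - M/7
Q = -10 (Q = 5*(-2) = -10)
w(x) = -10 + 2*x (w(x) = (x + x) - 10 = 2*x - 10 = -10 + 2*x)
w(J(1/5))*A = (-10 + 2*(5/7 - ⅐/5))*1866 = (-10 + 2*(5/7 - ⅐*⅕))*1866 = (-10 + 2*(5/7 - 1/35))*1866 = (-10 + 2*(24/35))*1866 = (-10 + 48/35)*1866 = -302/35*1866 = -563532/35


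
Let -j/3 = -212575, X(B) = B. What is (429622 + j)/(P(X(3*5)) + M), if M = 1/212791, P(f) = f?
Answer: 227121835477/3191866 ≈ 71157.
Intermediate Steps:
j = 637725 (j = -3*(-212575) = 637725)
M = 1/212791 ≈ 4.6994e-6
(429622 + j)/(P(X(3*5)) + M) = (429622 + 637725)/(3*5 + 1/212791) = 1067347/(15 + 1/212791) = 1067347/(3191866/212791) = 1067347*(212791/3191866) = 227121835477/3191866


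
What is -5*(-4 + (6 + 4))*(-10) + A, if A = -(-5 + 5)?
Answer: 300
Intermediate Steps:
A = 0 (A = -1*0 = 0)
-5*(-4 + (6 + 4))*(-10) + A = -5*(-4 + (6 + 4))*(-10) + 0 = -5*(-4 + 10)*(-10) + 0 = -5*6*(-10) + 0 = -30*(-10) + 0 = 300 + 0 = 300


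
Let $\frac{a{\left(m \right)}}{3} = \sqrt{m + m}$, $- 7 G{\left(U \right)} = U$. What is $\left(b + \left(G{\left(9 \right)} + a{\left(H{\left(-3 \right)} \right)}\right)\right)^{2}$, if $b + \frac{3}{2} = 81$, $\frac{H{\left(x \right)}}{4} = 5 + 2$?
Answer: $\frac{1297809}{196} + \frac{6570 \sqrt{14}}{7} \approx 10133.0$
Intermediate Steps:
$G{\left(U \right)} = - \frac{U}{7}$
$H{\left(x \right)} = 28$ ($H{\left(x \right)} = 4 \left(5 + 2\right) = 4 \cdot 7 = 28$)
$a{\left(m \right)} = 3 \sqrt{2} \sqrt{m}$ ($a{\left(m \right)} = 3 \sqrt{m + m} = 3 \sqrt{2 m} = 3 \sqrt{2} \sqrt{m}$)
$b = \frac{159}{2}$ ($b = - \frac{3}{2} + 81 = \frac{159}{2} \approx 79.5$)
$\left(b + \left(G{\left(9 \right)} + a{\left(H{\left(-3 \right)} \right)}\right)\right)^{2} = \left(\frac{159}{2} - \left(\frac{9}{7} - 3 \sqrt{2} \sqrt{28}\right)\right)^{2} = \left(\frac{159}{2} - \left(\frac{9}{7} - 3 \sqrt{2} \cdot 2 \sqrt{7}\right)\right)^{2} = \left(\frac{159}{2} - \left(\frac{9}{7} - 6 \sqrt{14}\right)\right)^{2} = \left(\frac{1095}{14} + 6 \sqrt{14}\right)^{2}$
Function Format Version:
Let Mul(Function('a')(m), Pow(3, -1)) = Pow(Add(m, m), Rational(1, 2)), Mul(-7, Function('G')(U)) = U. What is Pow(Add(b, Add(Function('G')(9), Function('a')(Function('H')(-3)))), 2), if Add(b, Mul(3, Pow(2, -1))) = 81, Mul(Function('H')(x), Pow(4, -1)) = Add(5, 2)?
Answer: Add(Rational(1297809, 196), Mul(Rational(6570, 7), Pow(14, Rational(1, 2)))) ≈ 10133.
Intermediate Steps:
Function('G')(U) = Mul(Rational(-1, 7), U)
Function('H')(x) = 28 (Function('H')(x) = Mul(4, Add(5, 2)) = Mul(4, 7) = 28)
Function('a')(m) = Mul(3, Pow(2, Rational(1, 2)), Pow(m, Rational(1, 2))) (Function('a')(m) = Mul(3, Pow(Add(m, m), Rational(1, 2))) = Mul(3, Pow(Mul(2, m), Rational(1, 2))) = Mul(3, Mul(Pow(2, Rational(1, 2)), Pow(m, Rational(1, 2)))) = Mul(3, Pow(2, Rational(1, 2)), Pow(m, Rational(1, 2))))
b = Rational(159, 2) (b = Add(Rational(-3, 2), 81) = Rational(159, 2) ≈ 79.500)
Pow(Add(b, Add(Function('G')(9), Function('a')(Function('H')(-3)))), 2) = Pow(Add(Rational(159, 2), Add(Mul(Rational(-1, 7), 9), Mul(3, Pow(2, Rational(1, 2)), Pow(28, Rational(1, 2))))), 2) = Pow(Add(Rational(159, 2), Add(Rational(-9, 7), Mul(3, Pow(2, Rational(1, 2)), Mul(2, Pow(7, Rational(1, 2)))))), 2) = Pow(Add(Rational(159, 2), Add(Rational(-9, 7), Mul(6, Pow(14, Rational(1, 2))))), 2) = Pow(Add(Rational(1095, 14), Mul(6, Pow(14, Rational(1, 2)))), 2)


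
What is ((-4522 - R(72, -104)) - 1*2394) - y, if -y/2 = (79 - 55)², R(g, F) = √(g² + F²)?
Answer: -5764 - 40*√10 ≈ -5890.5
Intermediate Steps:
R(g, F) = √(F² + g²)
y = -1152 (y = -2*(79 - 55)² = -2*24² = -2*576 = -1152)
((-4522 - R(72, -104)) - 1*2394) - y = ((-4522 - √((-104)² + 72²)) - 1*2394) - 1*(-1152) = ((-4522 - √(10816 + 5184)) - 2394) + 1152 = ((-4522 - √16000) - 2394) + 1152 = ((-4522 - 40*√10) - 2394) + 1152 = (-6916 - 40*√10) + 1152 = -5764 - 40*√10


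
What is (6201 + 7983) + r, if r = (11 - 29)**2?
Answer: 14508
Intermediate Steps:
r = 324 (r = (-18)**2 = 324)
(6201 + 7983) + r = (6201 + 7983) + 324 = 14184 + 324 = 14508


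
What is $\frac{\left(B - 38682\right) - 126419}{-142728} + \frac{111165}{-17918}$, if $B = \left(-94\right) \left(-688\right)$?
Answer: $- \frac{7033435649}{1278700152} \approx -5.5005$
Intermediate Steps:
$B = 64672$
$\frac{\left(B - 38682\right) - 126419}{-142728} + \frac{111165}{-17918} = \frac{\left(64672 - 38682\right) - 126419}{-142728} + \frac{111165}{-17918} = \left(25990 - 126419\right) \left(- \frac{1}{142728}\right) + 111165 \left(- \frac{1}{17918}\right) = \left(-100429\right) \left(- \frac{1}{142728}\right) - \frac{111165}{17918} = \frac{100429}{142728} - \frac{111165}{17918} = - \frac{7033435649}{1278700152}$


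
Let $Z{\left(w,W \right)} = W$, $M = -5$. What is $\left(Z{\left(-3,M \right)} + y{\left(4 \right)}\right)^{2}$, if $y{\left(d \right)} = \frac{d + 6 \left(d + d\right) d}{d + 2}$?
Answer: $\frac{6889}{9} \approx 765.44$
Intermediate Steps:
$y{\left(d \right)} = \frac{d + 12 d^{2}}{2 + d}$ ($y{\left(d \right)} = \frac{d + 6 \cdot 2 d d}{2 + d} = \frac{d + 12 d d}{2 + d} = \frac{d + 12 d^{2}}{2 + d}$)
$\left(Z{\left(-3,M \right)} + y{\left(4 \right)}\right)^{2} = \left(-5 + \frac{4 \left(1 + 12 \cdot 4\right)}{2 + 4}\right)^{2} = \left(-5 + \frac{4 \left(1 + 48\right)}{6}\right)^{2} = \left(-5 + 4 \cdot \frac{1}{6} \cdot 49\right)^{2} = \left(-5 + \frac{98}{3}\right)^{2} = \left(\frac{83}{3}\right)^{2} = \frac{6889}{9}$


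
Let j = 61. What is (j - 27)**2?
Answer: 1156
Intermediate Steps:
(j - 27)**2 = (61 - 27)**2 = 34**2 = 1156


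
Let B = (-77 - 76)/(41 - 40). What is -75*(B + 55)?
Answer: 7350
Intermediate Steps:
B = -153 (B = -153/1 = -153*1 = -153)
-75*(B + 55) = -75*(-153 + 55) = -75*(-98) = 7350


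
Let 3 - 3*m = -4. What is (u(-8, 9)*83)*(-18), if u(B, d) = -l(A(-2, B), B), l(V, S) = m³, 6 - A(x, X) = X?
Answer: 56938/3 ≈ 18979.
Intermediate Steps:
m = 7/3 (m = 1 - ⅓*(-4) = 1 + 4/3 = 7/3 ≈ 2.3333)
A(x, X) = 6 - X
l(V, S) = 343/27 (l(V, S) = (7/3)³ = 343/27)
u(B, d) = -343/27 (u(B, d) = -1*343/27 = -343/27)
(u(-8, 9)*83)*(-18) = -343/27*83*(-18) = -28469/27*(-18) = 56938/3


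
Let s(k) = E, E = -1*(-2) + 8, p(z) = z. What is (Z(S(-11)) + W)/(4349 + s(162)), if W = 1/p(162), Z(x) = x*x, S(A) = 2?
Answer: 649/706158 ≈ 0.00091906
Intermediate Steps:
E = 10 (E = 2 + 8 = 10)
s(k) = 10
Z(x) = x**2
W = 1/162 ≈ 0.0061728
(Z(S(-11)) + W)/(4349 + s(162)) = (2**2 + 1/162)/(4349 + 10) = (4 + 1/162)/4359 = (649/162)*(1/4359) = 649/706158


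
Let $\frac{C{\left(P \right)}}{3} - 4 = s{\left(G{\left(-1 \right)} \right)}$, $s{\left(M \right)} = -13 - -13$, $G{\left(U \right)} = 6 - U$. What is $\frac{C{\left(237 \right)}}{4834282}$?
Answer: $\frac{6}{2417141} \approx 2.4823 \cdot 10^{-6}$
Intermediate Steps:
$s{\left(M \right)} = 0$ ($s{\left(M \right)} = -13 + 13 = 0$)
$C{\left(P \right)} = 12$ ($C{\left(P \right)} = 12 + 3 \cdot 0 = 12 + 0 = 12$)
$\frac{C{\left(237 \right)}}{4834282} = \frac{12}{4834282} = 12 \cdot \frac{1}{4834282} = \frac{6}{2417141}$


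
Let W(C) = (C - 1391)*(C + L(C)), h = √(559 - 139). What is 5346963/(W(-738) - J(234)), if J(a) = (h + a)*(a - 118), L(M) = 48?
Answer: 1284934025493/346495318406 + 103374618*√105/173247659203 ≈ 3.7145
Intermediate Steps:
h = 2*√105 (h = √420 = 2*√105 ≈ 20.494)
J(a) = (-118 + a)*(a + 2*√105) (J(a) = (2*√105 + a)*(a - 118) = (a + 2*√105)*(-118 + a) = (-118 + a)*(a + 2*√105))
W(C) = (-1391 + C)*(48 + C) (W(C) = (C - 1391)*(C + 48) = (-1391 + C)*(48 + C))
5346963/(W(-738) - J(234)) = 5346963/((-66768 + (-738)² - 1343*(-738)) - (234² - 236*√105 - 118*234 + 2*234*√105)) = 5346963/((-66768 + 544644 + 991134) - (54756 - 236*√105 - 27612 + 468*√105)) = 5346963/(1469010 - (27144 + 232*√105)) = 5346963/(1469010 + (-27144 - 232*√105)) = 5346963/(1441866 - 232*√105)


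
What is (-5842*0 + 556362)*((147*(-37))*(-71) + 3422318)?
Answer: 2118897444294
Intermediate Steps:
(-5842*0 + 556362)*((147*(-37))*(-71) + 3422318) = (0 + 556362)*(-5439*(-71) + 3422318) = 556362*(386169 + 3422318) = 556362*3808487 = 2118897444294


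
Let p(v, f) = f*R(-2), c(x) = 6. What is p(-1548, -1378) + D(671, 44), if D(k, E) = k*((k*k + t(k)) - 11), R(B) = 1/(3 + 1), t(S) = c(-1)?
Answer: 604216023/2 ≈ 3.0211e+8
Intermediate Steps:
t(S) = 6
R(B) = ¼ (R(B) = 1/4 = ¼)
D(k, E) = k*(-5 + k²) (D(k, E) = k*((k*k + 6) - 11) = k*((k² + 6) - 11) = k*((6 + k²) - 11) = k*(-5 + k²))
p(v, f) = f/4 (p(v, f) = f*(¼) = f/4)
p(-1548, -1378) + D(671, 44) = (¼)*(-1378) + 671*(-5 + 671²) = -689/2 + 671*(-5 + 450241) = -689/2 + 671*450236 = -689/2 + 302108356 = 604216023/2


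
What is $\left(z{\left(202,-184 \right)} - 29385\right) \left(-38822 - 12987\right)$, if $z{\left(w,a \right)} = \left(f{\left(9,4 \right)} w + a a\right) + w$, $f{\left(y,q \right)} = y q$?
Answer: $-618858505$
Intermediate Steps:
$f{\left(y,q \right)} = q y$
$z{\left(w,a \right)} = a^{2} + 37 w$ ($z{\left(w,a \right)} = \left(4 \cdot 9 w + a a\right) + w = \left(36 w + a^{2}\right) + w = \left(a^{2} + 36 w\right) + w = a^{2} + 37 w$)
$\left(z{\left(202,-184 \right)} - 29385\right) \left(-38822 - 12987\right) = \left(\left(\left(-184\right)^{2} + 37 \cdot 202\right) - 29385\right) \left(-38822 - 12987\right) = \left(\left(33856 + 7474\right) - 29385\right) \left(-51809\right) = \left(41330 - 29385\right) \left(-51809\right) = 11945 \left(-51809\right) = -618858505$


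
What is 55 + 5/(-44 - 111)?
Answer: 1704/31 ≈ 54.968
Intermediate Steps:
55 + 5/(-44 - 111) = 55 + 5/(-155) = 55 - 1/155*5 = 55 - 1/31 = 1704/31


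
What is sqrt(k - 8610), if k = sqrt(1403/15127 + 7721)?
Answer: sqrt(-1970192970690 + 15127*sqrt(1766787765190))/15127 ≈ 92.315*I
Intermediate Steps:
k = sqrt(1766787765190)/15127 (k = sqrt(1403*(1/15127) + 7721) = sqrt(1403/15127 + 7721) = sqrt(116796970/15127) = sqrt(1766787765190)/15127 ≈ 87.870)
sqrt(k - 8610) = sqrt(sqrt(1766787765190)/15127 - 8610) = sqrt(-8610 + sqrt(1766787765190)/15127)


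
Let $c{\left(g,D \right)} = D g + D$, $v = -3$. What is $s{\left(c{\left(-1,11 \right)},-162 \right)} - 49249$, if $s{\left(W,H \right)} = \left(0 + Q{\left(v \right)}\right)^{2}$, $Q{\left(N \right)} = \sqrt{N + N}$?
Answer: $-49255$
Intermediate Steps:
$Q{\left(N \right)} = \sqrt{2} \sqrt{N}$ ($Q{\left(N \right)} = \sqrt{2 N} = \sqrt{2} \sqrt{N}$)
$c{\left(g,D \right)} = D + D g$
$s{\left(W,H \right)} = -6$ ($s{\left(W,H \right)} = \left(0 + \sqrt{2} \sqrt{-3}\right)^{2} = \left(0 + \sqrt{2} i \sqrt{3}\right)^{2} = \left(0 + i \sqrt{6}\right)^{2} = \left(i \sqrt{6}\right)^{2} = -6$)
$s{\left(c{\left(-1,11 \right)},-162 \right)} - 49249 = -6 - 49249 = -49255$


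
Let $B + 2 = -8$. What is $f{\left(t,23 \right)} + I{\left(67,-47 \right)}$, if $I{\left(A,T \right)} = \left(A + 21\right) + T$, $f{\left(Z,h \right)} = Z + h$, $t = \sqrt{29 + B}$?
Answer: $64 + \sqrt{19} \approx 68.359$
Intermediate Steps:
$B = -10$ ($B = -2 - 8 = -10$)
$t = \sqrt{19}$ ($t = \sqrt{29 - 10} = \sqrt{19} \approx 4.3589$)
$I{\left(A,T \right)} = 21 + A + T$ ($I{\left(A,T \right)} = \left(21 + A\right) + T = 21 + A + T$)
$f{\left(t,23 \right)} + I{\left(67,-47 \right)} = \left(\sqrt{19} + 23\right) + \left(21 + 67 - 47\right) = \left(23 + \sqrt{19}\right) + 41 = 64 + \sqrt{19}$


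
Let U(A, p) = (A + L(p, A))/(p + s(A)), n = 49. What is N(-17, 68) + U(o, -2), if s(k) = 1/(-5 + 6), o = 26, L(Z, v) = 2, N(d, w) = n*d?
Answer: -861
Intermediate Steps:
N(d, w) = 49*d
s(k) = 1 (s(k) = 1/1 = 1)
U(A, p) = (2 + A)/(1 + p) (U(A, p) = (A + 2)/(p + 1) = (2 + A)/(1 + p))
N(-17, 68) + U(o, -2) = 49*(-17) + (2 + 26)/(1 - 2) = -833 + 28/(-1) = -833 - 1*28 = -833 - 28 = -861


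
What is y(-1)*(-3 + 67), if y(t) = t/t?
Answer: 64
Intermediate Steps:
y(t) = 1
y(-1)*(-3 + 67) = 1*(-3 + 67) = 1*64 = 64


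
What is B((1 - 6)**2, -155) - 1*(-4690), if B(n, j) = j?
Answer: 4535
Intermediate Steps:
B((1 - 6)**2, -155) - 1*(-4690) = -155 - 1*(-4690) = -155 + 4690 = 4535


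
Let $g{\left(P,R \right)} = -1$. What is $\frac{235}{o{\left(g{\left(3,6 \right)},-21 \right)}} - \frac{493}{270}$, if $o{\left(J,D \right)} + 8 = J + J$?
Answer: $- \frac{3419}{135} \approx -25.326$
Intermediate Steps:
$o{\left(J,D \right)} = -8 + 2 J$ ($o{\left(J,D \right)} = -8 + \left(J + J\right) = -8 + 2 J$)
$\frac{235}{o{\left(g{\left(3,6 \right)},-21 \right)}} - \frac{493}{270} = \frac{235}{-8 + 2 \left(-1\right)} - \frac{493}{270} = \frac{235}{-8 - 2} - \frac{493}{270} = \frac{235}{-10} - \frac{493}{270} = 235 \left(- \frac{1}{10}\right) - \frac{493}{270} = - \frac{47}{2} - \frac{493}{270} = - \frac{3419}{135}$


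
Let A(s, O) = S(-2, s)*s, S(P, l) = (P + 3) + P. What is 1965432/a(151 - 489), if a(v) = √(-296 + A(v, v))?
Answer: 46796*√42 ≈ 3.0327e+5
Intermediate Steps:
S(P, l) = 3 + 2*P (S(P, l) = (3 + P) + P = 3 + 2*P)
A(s, O) = -s (A(s, O) = (3 + 2*(-2))*s = (3 - 4)*s = -s)
a(v) = √(-296 - v)
1965432/a(151 - 489) = 1965432/(√(-296 - (151 - 489))) = 1965432/(√(-296 - 1*(-338))) = 1965432/(√(-296 + 338)) = 1965432/(√42) = 1965432*(√42/42) = 46796*√42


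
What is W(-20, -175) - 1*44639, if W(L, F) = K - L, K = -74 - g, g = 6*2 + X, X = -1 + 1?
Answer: -44705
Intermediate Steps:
X = 0
g = 12 (g = 6*2 + 0 = 12 + 0 = 12)
K = -86 (K = -74 - 1*12 = -74 - 12 = -86)
W(L, F) = -86 - L
W(-20, -175) - 1*44639 = (-86 - 1*(-20)) - 1*44639 = (-86 + 20) - 44639 = -66 - 44639 = -44705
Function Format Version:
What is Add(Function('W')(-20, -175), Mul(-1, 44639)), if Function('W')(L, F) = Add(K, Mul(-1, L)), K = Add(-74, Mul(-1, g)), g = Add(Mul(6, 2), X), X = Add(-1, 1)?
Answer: -44705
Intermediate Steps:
X = 0
g = 12 (g = Add(Mul(6, 2), 0) = Add(12, 0) = 12)
K = -86 (K = Add(-74, Mul(-1, 12)) = Add(-74, -12) = -86)
Function('W')(L, F) = Add(-86, Mul(-1, L))
Add(Function('W')(-20, -175), Mul(-1, 44639)) = Add(Add(-86, Mul(-1, -20)), Mul(-1, 44639)) = Add(Add(-86, 20), -44639) = Add(-66, -44639) = -44705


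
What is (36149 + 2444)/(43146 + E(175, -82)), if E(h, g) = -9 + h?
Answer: 38593/43312 ≈ 0.89105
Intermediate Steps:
(36149 + 2444)/(43146 + E(175, -82)) = (36149 + 2444)/(43146 + (-9 + 175)) = 38593/(43146 + 166) = 38593/43312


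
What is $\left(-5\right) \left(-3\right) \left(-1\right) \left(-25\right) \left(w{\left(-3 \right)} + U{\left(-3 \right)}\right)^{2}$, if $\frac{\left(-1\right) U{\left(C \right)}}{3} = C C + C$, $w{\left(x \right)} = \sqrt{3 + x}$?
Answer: $121500$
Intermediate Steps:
$U{\left(C \right)} = - 3 C - 3 C^{2}$ ($U{\left(C \right)} = - 3 \left(C C + C\right) = - 3 \left(C^{2} + C\right) = - 3 \left(C + C^{2}\right) = - 3 C - 3 C^{2}$)
$\left(-5\right) \left(-3\right) \left(-1\right) \left(-25\right) \left(w{\left(-3 \right)} + U{\left(-3 \right)}\right)^{2} = \left(-5\right) \left(-3\right) \left(-1\right) \left(-25\right) \left(\sqrt{3 - 3} - - 9 \left(1 - 3\right)\right)^{2} = 15 \left(-1\right) \left(-25\right) \left(\sqrt{0} - \left(-9\right) \left(-2\right)\right)^{2} = \left(-15\right) \left(-25\right) \left(0 - 18\right)^{2} = 375 \left(-18\right)^{2} = 375 \cdot 324 = 121500$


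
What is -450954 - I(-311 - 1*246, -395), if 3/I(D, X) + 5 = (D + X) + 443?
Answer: -231790353/514 ≈ -4.5095e+5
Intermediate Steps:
I(D, X) = 3/(438 + D + X) (I(D, X) = 3/(-5 + ((D + X) + 443)) = 3/(-5 + (443 + D + X)) = 3/(438 + D + X))
-450954 - I(-311 - 1*246, -395) = -450954 - 3/(438 + (-311 - 1*246) - 395) = -450954 - 3/(438 + (-311 - 246) - 395) = -450954 - 3/(438 - 557 - 395) = -450954 - 3/(-514) = -450954 - 3*(-1)/514 = -450954 - 1*(-3/514) = -450954 + 3/514 = -231790353/514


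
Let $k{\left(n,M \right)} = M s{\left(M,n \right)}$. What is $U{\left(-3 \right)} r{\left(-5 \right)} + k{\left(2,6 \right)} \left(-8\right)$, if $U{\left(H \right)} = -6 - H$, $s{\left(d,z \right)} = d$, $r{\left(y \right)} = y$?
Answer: $-273$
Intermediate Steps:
$k{\left(n,M \right)} = M^{2}$ ($k{\left(n,M \right)} = M M = M^{2}$)
$U{\left(-3 \right)} r{\left(-5 \right)} + k{\left(2,6 \right)} \left(-8\right) = \left(-6 - -3\right) \left(-5\right) + 6^{2} \left(-8\right) = \left(-6 + 3\right) \left(-5\right) + 36 \left(-8\right) = \left(-3\right) \left(-5\right) - 288 = 15 - 288 = -273$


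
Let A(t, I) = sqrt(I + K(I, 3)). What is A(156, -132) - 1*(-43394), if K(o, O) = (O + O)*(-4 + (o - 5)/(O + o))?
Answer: 43394 + I*sqrt(276662)/43 ≈ 43394.0 + 12.232*I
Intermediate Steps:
K(o, O) = 2*O*(-4 + (-5 + o)/(O + o)) (K(o, O) = (2*O)*(-4 + (-5 + o)/(O + o)) = 2*O*(-4 + (-5 + o)/(O + o)))
A(t, I) = sqrt(I - 6*(17 + 3*I)/(3 + I)) (A(t, I) = sqrt(I - 2*3*(5 + 3*I + 4*3)/(3 + I)) = sqrt(I - 2*3*(5 + 3*I + 12)/(3 + I)) = sqrt(I - 2*3*(17 + 3*I)/(3 + I)) = sqrt(I - 6*(17 + 3*I)/(3 + I)))
A(156, -132) - 1*(-43394) = sqrt((-102 + (-132)**2 - 15*(-132))/(3 - 132)) - 1*(-43394) = sqrt((-102 + 17424 + 1980)/(-129)) + 43394 = sqrt(-1/129*19302) + 43394 = sqrt(-6434/43) + 43394 = I*sqrt(276662)/43 + 43394 = 43394 + I*sqrt(276662)/43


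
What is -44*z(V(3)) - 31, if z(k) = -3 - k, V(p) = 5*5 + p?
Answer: 1333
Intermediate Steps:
V(p) = 25 + p
-44*z(V(3)) - 31 = -44*(-3 - (25 + 3)) - 31 = -44*(-3 - 1*28) - 31 = -44*(-3 - 28) - 31 = -44*(-31) - 31 = 1364 - 31 = 1333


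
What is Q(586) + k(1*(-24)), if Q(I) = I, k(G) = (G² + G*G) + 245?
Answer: 1983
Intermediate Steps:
k(G) = 245 + 2*G² (k(G) = (G² + G²) + 245 = 2*G² + 245 = 245 + 2*G²)
Q(586) + k(1*(-24)) = 586 + (245 + 2*(1*(-24))²) = 586 + (245 + 2*(-24)²) = 586 + (245 + 2*576) = 586 + (245 + 1152) = 586 + 1397 = 1983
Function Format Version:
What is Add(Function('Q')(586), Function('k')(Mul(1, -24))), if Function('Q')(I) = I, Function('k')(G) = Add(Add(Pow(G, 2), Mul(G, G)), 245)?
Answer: 1983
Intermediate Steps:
Function('k')(G) = Add(245, Mul(2, Pow(G, 2))) (Function('k')(G) = Add(Add(Pow(G, 2), Pow(G, 2)), 245) = Add(Mul(2, Pow(G, 2)), 245) = Add(245, Mul(2, Pow(G, 2))))
Add(Function('Q')(586), Function('k')(Mul(1, -24))) = Add(586, Add(245, Mul(2, Pow(Mul(1, -24), 2)))) = Add(586, Add(245, Mul(2, Pow(-24, 2)))) = Add(586, Add(245, Mul(2, 576))) = Add(586, Add(245, 1152)) = Add(586, 1397) = 1983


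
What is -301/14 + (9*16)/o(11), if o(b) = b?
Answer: -185/22 ≈ -8.4091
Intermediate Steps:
-301/14 + (9*16)/o(11) = -301/14 + (9*16)/11 = -301*1/14 + 144*(1/11) = -43/2 + 144/11 = -185/22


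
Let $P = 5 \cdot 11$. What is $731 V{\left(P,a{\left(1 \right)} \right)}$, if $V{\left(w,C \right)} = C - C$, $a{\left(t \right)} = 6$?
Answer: $0$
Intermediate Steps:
$P = 55$
$V{\left(w,C \right)} = 0$
$731 V{\left(P,a{\left(1 \right)} \right)} = 731 \cdot 0 = 0$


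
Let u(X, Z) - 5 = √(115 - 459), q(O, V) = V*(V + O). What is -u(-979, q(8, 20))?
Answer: -5 - 2*I*√86 ≈ -5.0 - 18.547*I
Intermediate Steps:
q(O, V) = V*(O + V)
u(X, Z) = 5 + 2*I*√86 (u(X, Z) = 5 + √(115 - 459) = 5 + √(-344) = 5 + 2*I*√86)
-u(-979, q(8, 20)) = -(5 + 2*I*√86) = -5 - 2*I*√86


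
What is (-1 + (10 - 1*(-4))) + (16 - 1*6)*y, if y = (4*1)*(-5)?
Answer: -187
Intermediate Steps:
y = -20 (y = 4*(-5) = -20)
(-1 + (10 - 1*(-4))) + (16 - 1*6)*y = (-1 + (10 - 1*(-4))) + (16 - 1*6)*(-20) = (-1 + (10 + 4)) + (16 - 6)*(-20) = (-1 + 14) + 10*(-20) = 13 - 200 = -187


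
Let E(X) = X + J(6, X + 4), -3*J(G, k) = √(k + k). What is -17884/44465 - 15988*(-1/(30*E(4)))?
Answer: 7094757/35572 ≈ 199.45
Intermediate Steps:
J(G, k) = -√2*√k/3 (J(G, k) = -√(k + k)/3 = -√2*√k/3)
E(X) = X - √2*√(4 + X)/3 (E(X) = X - √2*√(X + 4)/3 = X - √2*√(4 + X)/3)
-17884/44465 - 15988*(-1/(30*E(4))) = -17884/44465 - 15988*(-1/(30*(4 - √(8 + 2*4)/3))) = -17884*1/44465 - 15988*(-1/(30*(4 - √(8 + 8)/3))) = -17884/44465 - 15988*(-1/(30*(4 - √16/3))) = -17884/44465 - 15988*(-1/(30*(4 - ⅓*4))) = -17884/44465 - 15988*(-1/(30*(4 - 4/3))) = -17884/44465 - 15988/((1*(8/3))*(-30)) = -17884/44465 - 15988/((8/3)*(-30)) = -17884/44465 - 15988/(-80) = -17884/44465 - 15988*(-1/80) = -17884/44465 + 3997/20 = 7094757/35572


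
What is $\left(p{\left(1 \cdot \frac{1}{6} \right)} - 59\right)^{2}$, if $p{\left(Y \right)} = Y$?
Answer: $\frac{124609}{36} \approx 3461.4$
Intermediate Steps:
$\left(p{\left(1 \cdot \frac{1}{6} \right)} - 59\right)^{2} = \left(1 \cdot \frac{1}{6} - 59\right)^{2} = \left(\frac{1}{6} - 59\right)^{2} = \left(- \frac{353}{6}\right)^{2} = \frac{124609}{36}$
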